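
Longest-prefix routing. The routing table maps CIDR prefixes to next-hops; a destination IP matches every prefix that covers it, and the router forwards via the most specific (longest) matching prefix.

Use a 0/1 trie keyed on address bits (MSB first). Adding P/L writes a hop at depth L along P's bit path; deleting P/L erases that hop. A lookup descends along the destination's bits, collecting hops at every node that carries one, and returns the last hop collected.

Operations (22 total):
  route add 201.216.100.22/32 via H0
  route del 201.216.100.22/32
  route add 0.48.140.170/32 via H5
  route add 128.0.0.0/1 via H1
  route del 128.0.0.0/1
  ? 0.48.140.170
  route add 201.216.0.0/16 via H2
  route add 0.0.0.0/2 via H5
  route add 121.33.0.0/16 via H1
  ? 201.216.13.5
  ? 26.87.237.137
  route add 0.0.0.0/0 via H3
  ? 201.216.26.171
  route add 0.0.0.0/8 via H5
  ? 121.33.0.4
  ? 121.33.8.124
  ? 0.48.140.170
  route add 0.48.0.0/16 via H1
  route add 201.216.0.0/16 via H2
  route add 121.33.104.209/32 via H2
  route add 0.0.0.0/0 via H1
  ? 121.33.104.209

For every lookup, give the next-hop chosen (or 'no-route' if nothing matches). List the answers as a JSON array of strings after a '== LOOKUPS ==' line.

Process each operation:
  + 201.216.100.22/32 (H0) depth=32
  - 201.216.100.22/32 clear@32
  + 0.48.140.170/32 (H5) depth=32
  + 128.0.0.0/1 (H1) depth=1
  - 128.0.0.0/1 clear@1
  lookup 0.48.140.170: bits 00000000001100001000110010101010 walk d0:-→d1:-→d2:-→d3:-→d4:-→d5:-→d6:-→d7:-→d8:-→d9:-→d10:-→d11:-→d12:-→d13:-→d14:-→d15:-→d16:-→d17:-→d18:-→d19:-→d20:-→d21:-→d22:-→d23:-→d24:-→d25:-→d26:-→d27:-→d28:-→d29:-→d30:-→d31:-→d32:H5 -> H5
  + 201.216.0.0/16 (H2) depth=16
  + 0.0.0.0/2 (H5) depth=2
  + 121.33.0.0/16 (H1) depth=16
  lookup 201.216.13.5: bits 11001001110110000 walk d0:-→d1:-→d2:-→d3:-→d4:-→d5:-→d6:-→d7:-→d8:-→d9:-→d10:-→d11:-→d12:-→d13:-→d14:-→d15:-→d16:H2→d17:- -> H2
  lookup 26.87.237.137: bits 000 walk d0:-→d1:-→d2:H5→d3:- -> H5
  + 0.0.0.0/0 (H3) depth=0
  lookup 201.216.26.171: bits 11001001110110000 walk d0:H3→d1:-→d2:-→d3:-→d4:-→d5:-→d6:-→d7:-→d8:-→d9:-→d10:-→d11:-→d12:-→d13:-→d14:-→d15:-→d16:H2→d17:- -> H2
  + 0.0.0.0/8 (H5) depth=8
  lookup 121.33.0.4: bits 0111100100100001 walk d0:H3→d1:-→d2:-→d3:-→d4:-→d5:-→d6:-→d7:-→d8:-→d9:-→d10:-→d11:-→d12:-→d13:-→d14:-→d15:-→d16:H1 -> H1
  lookup 121.33.8.124: bits 0111100100100001 walk d0:H3→d1:-→d2:-→d3:-→d4:-→d5:-→d6:-→d7:-→d8:-→d9:-→d10:-→d11:-→d12:-→d13:-→d14:-→d15:-→d16:H1 -> H1
  lookup 0.48.140.170: bits 00000000001100001000110010101010 walk d0:H3→d1:-→d2:H5→d3:-→d4:-→d5:-→d6:-→d7:-→d8:H5→d9:-→d10:-→d11:-→d12:-→d13:-→d14:-→d15:-→d16:-→d17:-→d18:-→d19:-→d20:-→d21:-→d22:-→d23:-→d24:-→d25:-→d26:-→d27:-→d28:-→d29:-→d30:-→d31:-→d32:H5 -> H5
  + 0.48.0.0/16 (H1) depth=16
  + 201.216.0.0/16 (H2) depth=16
  + 121.33.104.209/32 (H2) depth=32
  + 0.0.0.0/0 (H1) depth=0
  lookup 121.33.104.209: bits 01111001001000010110100011010001 walk d0:H1→d1:-→d2:-→d3:-→d4:-→d5:-→d6:-→d7:-→d8:-→d9:-→d10:-→d11:-→d12:-→d13:-→d14:-→d15:-→d16:H1→d17:-→d18:-→d19:-→d20:-→d21:-→d22:-→d23:-→d24:-→d25:-→d26:-→d27:-→d28:-→d29:-→d30:-→d31:-→d32:H2 -> H2

== LOOKUPS ==
["H5","H2","H5","H2","H1","H1","H5","H2"]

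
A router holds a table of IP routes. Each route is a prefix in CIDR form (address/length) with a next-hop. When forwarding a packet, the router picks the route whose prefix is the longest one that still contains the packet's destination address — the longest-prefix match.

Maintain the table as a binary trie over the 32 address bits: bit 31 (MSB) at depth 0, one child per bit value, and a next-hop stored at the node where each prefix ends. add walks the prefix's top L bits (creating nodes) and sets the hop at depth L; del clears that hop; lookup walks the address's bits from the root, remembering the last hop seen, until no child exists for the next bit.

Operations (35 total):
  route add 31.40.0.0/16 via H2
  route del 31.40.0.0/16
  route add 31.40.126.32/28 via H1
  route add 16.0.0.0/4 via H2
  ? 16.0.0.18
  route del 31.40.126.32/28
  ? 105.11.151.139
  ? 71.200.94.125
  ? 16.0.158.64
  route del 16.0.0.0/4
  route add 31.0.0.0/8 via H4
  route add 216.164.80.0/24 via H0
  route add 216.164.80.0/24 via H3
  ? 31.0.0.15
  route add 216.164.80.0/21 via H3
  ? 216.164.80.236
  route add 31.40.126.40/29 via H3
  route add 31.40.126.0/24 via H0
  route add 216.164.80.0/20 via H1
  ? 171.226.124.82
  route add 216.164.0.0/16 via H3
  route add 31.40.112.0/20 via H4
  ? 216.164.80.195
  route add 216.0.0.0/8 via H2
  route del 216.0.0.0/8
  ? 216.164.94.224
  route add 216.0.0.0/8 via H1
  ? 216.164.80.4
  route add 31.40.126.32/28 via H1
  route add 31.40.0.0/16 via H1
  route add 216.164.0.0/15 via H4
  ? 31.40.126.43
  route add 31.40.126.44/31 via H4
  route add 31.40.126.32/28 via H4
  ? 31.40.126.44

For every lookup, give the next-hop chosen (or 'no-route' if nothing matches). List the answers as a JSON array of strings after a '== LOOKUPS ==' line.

Trace:
  add 31.40.0.0/16 -> H2 at depth 16
  - 31.40.0.0/16 clear@16
  add 31.40.126.32/28 -> H1 at depth 28
  add 16.0.0.0/4 -> H2 at depth 4
  ? 16.0.0.18  path d0:-→d1:-→d2:-→d3:-→d4:H2  best=H2
  - 31.40.126.32/28 clear@28
  ? 105.11.151.139  path d0:-→d1:-  best=no-route
  ? 71.200.94.125  path d0:-→d1:-  best=no-route
  ? 16.0.158.64  path d0:-→d1:-→d2:-→d3:-→d4:H2  best=H2
  - 16.0.0.0/4 clear@4
  add 31.0.0.0/8 -> H4 at depth 8
  add 216.164.80.0/24 -> H0 at depth 24
  add 216.164.80.0/24 -> H3 at depth 24
  ? 31.0.0.15  path d0:-→d1:-→d2:-→d3:-→d4:-→d5:-→d6:-→d7:-→d8:H4→d9:-→d10:-  best=H4
  add 216.164.80.0/21 -> H3 at depth 21
  ? 216.164.80.236  path d0:-→d1:-→d2:-→d3:-→d4:-→d5:-→d6:-→d7:-→d8:-→d9:-→d10:-→d11:-→d12:-→d13:-→d14:-→d15:-→d16:-→d17:-→d18:-→d19:-→d20:-→d21:H3→d22:-→d23:-→d24:H3  best=H3
  add 31.40.126.40/29 -> H3 at depth 29
  add 31.40.126.0/24 -> H0 at depth 24
  add 216.164.80.0/20 -> H1 at depth 20
  ? 171.226.124.82  path d0:-→d1:-  best=no-route
  add 216.164.0.0/16 -> H3 at depth 16
  add 31.40.112.0/20 -> H4 at depth 20
  ? 216.164.80.195  path d0:-→d1:-→d2:-→d3:-→d4:-→d5:-→d6:-→d7:-→d8:-→d9:-→d10:-→d11:-→d12:-→d13:-→d14:-→d15:-→d16:H3→d17:-→d18:-→d19:-→d20:H1→d21:H3→d22:-→d23:-→d24:H3  best=H3
  add 216.0.0.0/8 -> H2 at depth 8
  - 216.0.0.0/8 clear@8
  ? 216.164.94.224  path d0:-→d1:-→d2:-→d3:-→d4:-→d5:-→d6:-→d7:-→d8:-→d9:-→d10:-→d11:-→d12:-→d13:-→d14:-→d15:-→d16:H3→d17:-→d18:-→d19:-→d20:H1  best=H1
  add 216.0.0.0/8 -> H1 at depth 8
  ? 216.164.80.4  path d0:-→d1:-→d2:-→d3:-→d4:-→d5:-→d6:-→d7:-→d8:H1→d9:-→d10:-→d11:-→d12:-→d13:-→d14:-→d15:-→d16:H3→d17:-→d18:-→d19:-→d20:H1→d21:H3→d22:-→d23:-→d24:H3  best=H3
  add 31.40.126.32/28 -> H1 at depth 28
  add 31.40.0.0/16 -> H1 at depth 16
  add 216.164.0.0/15 -> H4 at depth 15
  ? 31.40.126.43  path d0:-→d1:-→d2:-→d3:-→d4:-→d5:-→d6:-→d7:-→d8:H4→d9:-→d10:-→d11:-→d12:-→d13:-→d14:-→d15:-→d16:H1→d17:-→d18:-→d19:-→d20:H4→d21:-→d22:-→d23:-→d24:H0→d25:-→d26:-→d27:-→d28:H1→d29:H3  best=H3
  add 31.40.126.44/31 -> H4 at depth 31
  add 31.40.126.32/28 -> H4 at depth 28
  ? 31.40.126.44  path d0:-→d1:-→d2:-→d3:-→d4:-→d5:-→d6:-→d7:-→d8:H4→d9:-→d10:-→d11:-→d12:-→d13:-→d14:-→d15:-→d16:H1→d17:-→d18:-→d19:-→d20:H4→d21:-→d22:-→d23:-→d24:H0→d25:-→d26:-→d27:-→d28:H4→d29:H3→d30:-→d31:H4  best=H4

== LOOKUPS ==
["H2","no-route","no-route","H2","H4","H3","no-route","H3","H1","H3","H3","H4"]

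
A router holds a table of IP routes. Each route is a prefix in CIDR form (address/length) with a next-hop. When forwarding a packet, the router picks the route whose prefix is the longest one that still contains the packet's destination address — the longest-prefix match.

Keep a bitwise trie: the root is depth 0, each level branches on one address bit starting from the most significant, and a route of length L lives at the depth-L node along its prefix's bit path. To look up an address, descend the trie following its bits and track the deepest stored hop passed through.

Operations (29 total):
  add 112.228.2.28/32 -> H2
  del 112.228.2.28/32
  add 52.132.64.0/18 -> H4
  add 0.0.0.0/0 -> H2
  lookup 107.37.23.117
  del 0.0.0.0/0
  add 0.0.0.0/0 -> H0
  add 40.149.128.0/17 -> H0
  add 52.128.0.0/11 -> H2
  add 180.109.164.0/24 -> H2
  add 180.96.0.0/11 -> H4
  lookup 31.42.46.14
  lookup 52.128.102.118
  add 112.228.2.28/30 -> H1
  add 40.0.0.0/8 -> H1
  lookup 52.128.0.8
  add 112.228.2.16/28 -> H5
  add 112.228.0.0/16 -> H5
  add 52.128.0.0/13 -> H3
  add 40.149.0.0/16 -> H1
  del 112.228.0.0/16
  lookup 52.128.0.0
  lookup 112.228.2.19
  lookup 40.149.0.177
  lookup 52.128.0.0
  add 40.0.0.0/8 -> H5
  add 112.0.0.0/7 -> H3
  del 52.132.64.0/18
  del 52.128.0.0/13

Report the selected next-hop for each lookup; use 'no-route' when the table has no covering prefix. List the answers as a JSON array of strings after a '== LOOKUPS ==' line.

Process each operation:
  + 112.228.2.28/32 (H2) depth=32
  del 112.228.2.28/32 (clear depth 32)
  + 52.132.64.0/18 (H4) depth=18
  + 0.0.0.0/0 (H2) depth=0
  lookup 107.37.23.117: bits 011 walk d0:H2→d1:-→d2:-→d3:- -> H2
  del 0.0.0.0/0 (clear depth 0)
  + 0.0.0.0/0 (H0) depth=0
  + 40.149.128.0/17 (H0) depth=17
  + 52.128.0.0/11 (H2) depth=11
  + 180.109.164.0/24 (H2) depth=24
  + 180.96.0.0/11 (H4) depth=11
  lookup 31.42.46.14: bits 00 walk d0:H0→d1:-→d2:- -> H0
  lookup 52.128.102.118: bits 0011010010000 walk d0:H0→d1:-→d2:-→d3:-→d4:-→d5:-→d6:-→d7:-→d8:-→d9:-→d10:-→d11:H2→d12:-→d13:- -> H2
  + 112.228.2.28/30 (H1) depth=30
  + 40.0.0.0/8 (H1) depth=8
  lookup 52.128.0.8: bits 0011010010000 walk d0:H0→d1:-→d2:-→d3:-→d4:-→d5:-→d6:-→d7:-→d8:-→d9:-→d10:-→d11:H2→d12:-→d13:- -> H2
  + 112.228.2.16/28 (H5) depth=28
  + 112.228.0.0/16 (H5) depth=16
  + 52.128.0.0/13 (H3) depth=13
  + 40.149.0.0/16 (H1) depth=16
  del 112.228.0.0/16 (clear depth 16)
  lookup 52.128.0.0: bits 0011010010000 walk d0:H0→d1:-→d2:-→d3:-→d4:-→d5:-→d6:-→d7:-→d8:-→d9:-→d10:-→d11:H2→d12:-→d13:H3 -> H3
  lookup 112.228.2.19: bits 0111000011100100000000100001 walk d0:H0→d1:-→d2:-→d3:-→d4:-→d5:-→d6:-→d7:-→d8:-→d9:-→d10:-→d11:-→d12:-→d13:-→d14:-→d15:-→d16:-→d17:-→d18:-→d19:-→d20:-→d21:-→d22:-→d23:-→d24:-→d25:-→d26:-→d27:-→d28:H5 -> H5
  lookup 40.149.0.177: bits 0010100010010101 walk d0:H0→d1:-→d2:-→d3:-→d4:-→d5:-→d6:-→d7:-→d8:H1→d9:-→d10:-→d11:-→d12:-→d13:-→d14:-→d15:-→d16:H1 -> H1
  lookup 52.128.0.0: bits 0011010010000 walk d0:H0→d1:-→d2:-→d3:-→d4:-→d5:-→d6:-→d7:-→d8:-→d9:-→d10:-→d11:H2→d12:-→d13:H3 -> H3
  + 40.0.0.0/8 (H5) depth=8
  + 112.0.0.0/7 (H3) depth=7
  del 52.132.64.0/18 (clear depth 18)
  del 52.128.0.0/13 (clear depth 13)

== LOOKUPS ==
["H2","H0","H2","H2","H3","H5","H1","H3"]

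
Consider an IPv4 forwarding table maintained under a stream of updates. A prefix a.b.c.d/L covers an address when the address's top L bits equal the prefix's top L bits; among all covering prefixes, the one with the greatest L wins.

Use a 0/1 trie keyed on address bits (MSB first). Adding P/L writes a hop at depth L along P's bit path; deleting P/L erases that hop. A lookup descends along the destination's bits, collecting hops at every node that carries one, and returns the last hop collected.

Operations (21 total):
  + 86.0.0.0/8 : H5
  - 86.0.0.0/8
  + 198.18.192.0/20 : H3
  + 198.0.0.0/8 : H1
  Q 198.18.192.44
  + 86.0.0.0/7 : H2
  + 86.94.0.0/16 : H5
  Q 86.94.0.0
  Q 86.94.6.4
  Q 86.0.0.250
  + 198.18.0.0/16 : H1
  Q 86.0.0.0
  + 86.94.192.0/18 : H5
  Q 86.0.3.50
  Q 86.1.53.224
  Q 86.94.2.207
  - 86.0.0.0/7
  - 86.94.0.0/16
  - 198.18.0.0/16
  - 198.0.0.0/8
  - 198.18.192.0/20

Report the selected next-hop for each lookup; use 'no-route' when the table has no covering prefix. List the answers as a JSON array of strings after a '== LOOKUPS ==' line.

Process each operation:
  + 86.0.0.0/8 (H5) depth=8
  del 86.0.0.0/8 (clear depth 8)
  + 198.18.192.0/20 (H3) depth=20
  + 198.0.0.0/8 (H1) depth=8
  lookup 198.18.192.44: bits 11000110000100101100 walk d0:-→d1:-→d2:-→d3:-→d4:-→d5:-→d6:-→d7:-→d8:H1→d9:-→d10:-→d11:-→d12:-→d13:-→d14:-→d15:-→d16:-→d17:-→d18:-→d19:-→d20:H3 -> H3
  + 86.0.0.0/7 (H2) depth=7
  + 86.94.0.0/16 (H5) depth=16
  lookup 86.94.0.0: bits 0101011001011110 walk d0:-→d1:-→d2:-→d3:-→d4:-→d5:-→d6:-→d7:H2→d8:-→d9:-→d10:-→d11:-→d12:-→d13:-→d14:-→d15:-→d16:H5 -> H5
  lookup 86.94.6.4: bits 0101011001011110 walk d0:-→d1:-→d2:-→d3:-→d4:-→d5:-→d6:-→d7:H2→d8:-→d9:-→d10:-→d11:-→d12:-→d13:-→d14:-→d15:-→d16:H5 -> H5
  lookup 86.0.0.250: bits 010101100 walk d0:-→d1:-→d2:-→d3:-→d4:-→d5:-→d6:-→d7:H2→d8:-→d9:- -> H2
  + 198.18.0.0/16 (H1) depth=16
  lookup 86.0.0.0: bits 010101100 walk d0:-→d1:-→d2:-→d3:-→d4:-→d5:-→d6:-→d7:H2→d8:-→d9:- -> H2
  + 86.94.192.0/18 (H5) depth=18
  lookup 86.0.3.50: bits 010101100 walk d0:-→d1:-→d2:-→d3:-→d4:-→d5:-→d6:-→d7:H2→d8:-→d9:- -> H2
  lookup 86.1.53.224: bits 010101100 walk d0:-→d1:-→d2:-→d3:-→d4:-→d5:-→d6:-→d7:H2→d8:-→d9:- -> H2
  lookup 86.94.2.207: bits 0101011001011110 walk d0:-→d1:-→d2:-→d3:-→d4:-→d5:-→d6:-→d7:H2→d8:-→d9:-→d10:-→d11:-→d12:-→d13:-→d14:-→d15:-→d16:H5 -> H5
  del 86.0.0.0/7 (clear depth 7)
  del 86.94.0.0/16 (clear depth 16)
  del 198.18.0.0/16 (clear depth 16)
  del 198.0.0.0/8 (clear depth 8)
  del 198.18.192.0/20 (clear depth 20)

== LOOKUPS ==
["H3","H5","H5","H2","H2","H2","H2","H5"]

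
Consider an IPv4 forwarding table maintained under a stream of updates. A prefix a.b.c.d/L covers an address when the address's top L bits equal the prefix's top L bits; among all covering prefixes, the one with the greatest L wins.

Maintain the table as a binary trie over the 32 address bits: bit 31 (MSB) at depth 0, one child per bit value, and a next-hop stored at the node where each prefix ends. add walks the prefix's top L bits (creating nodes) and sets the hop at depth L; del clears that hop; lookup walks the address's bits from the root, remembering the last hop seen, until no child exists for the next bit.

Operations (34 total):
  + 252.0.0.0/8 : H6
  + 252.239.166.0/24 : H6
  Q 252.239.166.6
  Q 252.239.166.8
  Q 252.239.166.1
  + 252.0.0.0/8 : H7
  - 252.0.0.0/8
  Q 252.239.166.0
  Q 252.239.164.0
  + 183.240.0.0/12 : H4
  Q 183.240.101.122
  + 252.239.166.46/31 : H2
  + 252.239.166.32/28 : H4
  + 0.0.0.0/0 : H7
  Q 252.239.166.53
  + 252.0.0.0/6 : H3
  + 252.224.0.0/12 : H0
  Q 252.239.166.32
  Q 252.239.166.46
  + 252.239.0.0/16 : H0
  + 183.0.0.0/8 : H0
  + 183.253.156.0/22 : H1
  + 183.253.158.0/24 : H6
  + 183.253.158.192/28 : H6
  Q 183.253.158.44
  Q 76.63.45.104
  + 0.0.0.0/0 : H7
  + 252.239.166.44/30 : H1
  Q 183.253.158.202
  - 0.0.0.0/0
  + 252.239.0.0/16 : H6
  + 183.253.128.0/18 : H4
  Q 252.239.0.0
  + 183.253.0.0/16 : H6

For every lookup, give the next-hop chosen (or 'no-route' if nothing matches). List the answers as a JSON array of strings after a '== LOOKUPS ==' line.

Process each operation:
  + 252.0.0.0/8 (H6) depth=8
  + 252.239.166.0/24 (H6) depth=24
  lookup 252.239.166.6: bits 111111001110111110100110 walk d0:-→d1:-→d2:-→d3:-→d4:-→d5:-→d6:-→d7:-→d8:H6→d9:-→d10:-→d11:-→d12:-→d13:-→d14:-→d15:-→d16:-→d17:-→d18:-→d19:-→d20:-→d21:-→d22:-→d23:-→d24:H6 -> H6
  lookup 252.239.166.8: bits 111111001110111110100110 walk d0:-→d1:-→d2:-→d3:-→d4:-→d5:-→d6:-→d7:-→d8:H6→d9:-→d10:-→d11:-→d12:-→d13:-→d14:-→d15:-→d16:-→d17:-→d18:-→d19:-→d20:-→d21:-→d22:-→d23:-→d24:H6 -> H6
  lookup 252.239.166.1: bits 111111001110111110100110 walk d0:-→d1:-→d2:-→d3:-→d4:-→d5:-→d6:-→d7:-→d8:H6→d9:-→d10:-→d11:-→d12:-→d13:-→d14:-→d15:-→d16:-→d17:-→d18:-→d19:-→d20:-→d21:-→d22:-→d23:-→d24:H6 -> H6
  + 252.0.0.0/8 (H7) depth=8
  del 252.0.0.0/8 (clear depth 8)
  lookup 252.239.166.0: bits 111111001110111110100110 walk d0:-→d1:-→d2:-→d3:-→d4:-→d5:-→d6:-→d7:-→d8:-→d9:-→d10:-→d11:-→d12:-→d13:-→d14:-→d15:-→d16:-→d17:-→d18:-→d19:-→d20:-→d21:-→d22:-→d23:-→d24:H6 -> H6
  lookup 252.239.164.0: bits 1111110011101111101001 walk d0:-→d1:-→d2:-→d3:-→d4:-→d5:-→d6:-→d7:-→d8:-→d9:-→d10:-→d11:-→d12:-→d13:-→d14:-→d15:-→d16:-→d17:-→d18:-→d19:-→d20:-→d21:-→d22:- -> no-route
  + 183.240.0.0/12 (H4) depth=12
  lookup 183.240.101.122: bits 101101111111 walk d0:-→d1:-→d2:-→d3:-→d4:-→d5:-→d6:-→d7:-→d8:-→d9:-→d10:-→d11:-→d12:H4 -> H4
  + 252.239.166.46/31 (H2) depth=31
  + 252.239.166.32/28 (H4) depth=28
  + 0.0.0.0/0 (H7) depth=0
  lookup 252.239.166.53: bits 111111001110111110100110001 walk d0:H7→d1:-→d2:-→d3:-→d4:-→d5:-→d6:-→d7:-→d8:-→d9:-→d10:-→d11:-→d12:-→d13:-→d14:-→d15:-→d16:-→d17:-→d18:-→d19:-→d20:-→d21:-→d22:-→d23:-→d24:H6→d25:-→d26:-→d27:- -> H6
  + 252.0.0.0/6 (H3) depth=6
  + 252.224.0.0/12 (H0) depth=12
  lookup 252.239.166.32: bits 1111110011101111101001100010 walk d0:H7→d1:-→d2:-→d3:-→d4:-→d5:-→d6:H3→d7:-→d8:-→d9:-→d10:-→d11:-→d12:H0→d13:-→d14:-→d15:-→d16:-→d17:-→d18:-→d19:-→d20:-→d21:-→d22:-→d23:-→d24:H6→d25:-→d26:-→d27:-→d28:H4 -> H4
  lookup 252.239.166.46: bits 1111110011101111101001100010111 walk d0:H7→d1:-→d2:-→d3:-→d4:-→d5:-→d6:H3→d7:-→d8:-→d9:-→d10:-→d11:-→d12:H0→d13:-→d14:-→d15:-→d16:-→d17:-→d18:-→d19:-→d20:-→d21:-→d22:-→d23:-→d24:H6→d25:-→d26:-→d27:-→d28:H4→d29:-→d30:-→d31:H2 -> H2
  + 252.239.0.0/16 (H0) depth=16
  + 183.0.0.0/8 (H0) depth=8
  + 183.253.156.0/22 (H1) depth=22
  + 183.253.158.0/24 (H6) depth=24
  + 183.253.158.192/28 (H6) depth=28
  lookup 183.253.158.44: bits 101101111111110110011110 walk d0:H7→d1:-→d2:-→d3:-→d4:-→d5:-→d6:-→d7:-→d8:H0→d9:-→d10:-→d11:-→d12:H4→d13:-→d14:-→d15:-→d16:-→d17:-→d18:-→d19:-→d20:-→d21:-→d22:H1→d23:-→d24:H6 -> H6
  lookup 76.63.45.104: bits ε walk d0:H7 -> H7
  + 0.0.0.0/0 (H7) depth=0
  + 252.239.166.44/30 (H1) depth=30
  lookup 183.253.158.202: bits 1011011111111101100111101100 walk d0:H7→d1:-→d2:-→d3:-→d4:-→d5:-→d6:-→d7:-→d8:H0→d9:-→d10:-→d11:-→d12:H4→d13:-→d14:-→d15:-→d16:-→d17:-→d18:-→d19:-→d20:-→d21:-→d22:H1→d23:-→d24:H6→d25:-→d26:-→d27:-→d28:H6 -> H6
  del 0.0.0.0/0 (clear depth 0)
  + 252.239.0.0/16 (H6) depth=16
  + 183.253.128.0/18 (H4) depth=18
  lookup 252.239.0.0: bits 1111110011101111 walk d0:-→d1:-→d2:-→d3:-→d4:-→d5:-→d6:H3→d7:-→d8:-→d9:-→d10:-→d11:-→d12:H0→d13:-→d14:-→d15:-→d16:H6 -> H6
  + 183.253.0.0/16 (H6) depth=16

== LOOKUPS ==
["H6","H6","H6","H6","no-route","H4","H6","H4","H2","H6","H7","H6","H6"]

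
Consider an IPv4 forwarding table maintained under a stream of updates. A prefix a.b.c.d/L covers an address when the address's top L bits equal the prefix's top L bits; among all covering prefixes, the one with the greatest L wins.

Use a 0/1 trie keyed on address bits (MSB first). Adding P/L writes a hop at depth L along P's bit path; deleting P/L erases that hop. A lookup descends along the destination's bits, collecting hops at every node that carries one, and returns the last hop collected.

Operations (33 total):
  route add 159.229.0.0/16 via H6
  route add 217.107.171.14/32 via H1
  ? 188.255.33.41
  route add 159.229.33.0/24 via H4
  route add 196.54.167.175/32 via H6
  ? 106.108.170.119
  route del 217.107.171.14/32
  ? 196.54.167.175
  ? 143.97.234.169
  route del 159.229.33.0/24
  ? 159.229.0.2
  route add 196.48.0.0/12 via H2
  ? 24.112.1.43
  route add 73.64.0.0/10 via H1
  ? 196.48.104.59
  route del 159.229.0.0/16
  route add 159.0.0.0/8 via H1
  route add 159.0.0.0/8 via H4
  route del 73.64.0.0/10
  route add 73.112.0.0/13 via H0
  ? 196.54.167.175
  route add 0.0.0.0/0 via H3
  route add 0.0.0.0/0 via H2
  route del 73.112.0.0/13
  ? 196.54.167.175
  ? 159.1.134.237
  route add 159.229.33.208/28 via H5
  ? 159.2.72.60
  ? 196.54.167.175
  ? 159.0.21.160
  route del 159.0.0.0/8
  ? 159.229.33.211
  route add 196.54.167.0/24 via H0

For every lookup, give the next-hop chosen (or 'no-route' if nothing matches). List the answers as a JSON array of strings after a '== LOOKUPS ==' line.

Trace:
  add 159.229.0.0/16 -> H6 at depth 16
  add 217.107.171.14/32 -> H1 at depth 32
  lookup 188.255.33.41: bits 10 walk d0:-→d1:-→d2:- -> no-route
  add 159.229.33.0/24 -> H4 at depth 24
  add 196.54.167.175/32 -> H6 at depth 32
  lookup 106.108.170.119: bits ε walk d0:- -> no-route
  del 217.107.171.14/32 (clear depth 32)
  lookup 196.54.167.175: bits 11000100001101101010011110101111 walk d0:-→d1:-→d2:-→d3:-→d4:-→d5:-→d6:-→d7:-→d8:-→d9:-→d10:-→d11:-→d12:-→d13:-→d14:-→d15:-→d16:-→d17:-→d18:-→d19:-→d20:-→d21:-→d22:-→d23:-→d24:-→d25:-→d26:-→d27:-→d28:-→d29:-→d30:-→d31:-→d32:H6 -> H6
  lookup 143.97.234.169: bits 100 walk d0:-→d1:-→d2:-→d3:- -> no-route
  del 159.229.33.0/24 (clear depth 24)
  lookup 159.229.0.2: bits 100111111110010100 walk d0:-→d1:-→d2:-→d3:-→d4:-→d5:-→d6:-→d7:-→d8:-→d9:-→d10:-→d11:-→d12:-→d13:-→d14:-→d15:-→d16:H6→d17:-→d18:- -> H6
  add 196.48.0.0/12 -> H2 at depth 12
  lookup 24.112.1.43: bits ε walk d0:- -> no-route
  add 73.64.0.0/10 -> H1 at depth 10
  lookup 196.48.104.59: bits 1100010000110 walk d0:-→d1:-→d2:-→d3:-→d4:-→d5:-→d6:-→d7:-→d8:-→d9:-→d10:-→d11:-→d12:H2→d13:- -> H2
  del 159.229.0.0/16 (clear depth 16)
  add 159.0.0.0/8 -> H1 at depth 8
  add 159.0.0.0/8 -> H4 at depth 8
  del 73.64.0.0/10 (clear depth 10)
  add 73.112.0.0/13 -> H0 at depth 13
  lookup 196.54.167.175: bits 11000100001101101010011110101111 walk d0:-→d1:-→d2:-→d3:-→d4:-→d5:-→d6:-→d7:-→d8:-→d9:-→d10:-→d11:-→d12:H2→d13:-→d14:-→d15:-→d16:-→d17:-→d18:-→d19:-→d20:-→d21:-→d22:-→d23:-→d24:-→d25:-→d26:-→d27:-→d28:-→d29:-→d30:-→d31:-→d32:H6 -> H6
  add 0.0.0.0/0 -> H3 at depth 0
  add 0.0.0.0/0 -> H2 at depth 0
  del 73.112.0.0/13 (clear depth 13)
  lookup 196.54.167.175: bits 11000100001101101010011110101111 walk d0:H2→d1:-→d2:-→d3:-→d4:-→d5:-→d6:-→d7:-→d8:-→d9:-→d10:-→d11:-→d12:H2→d13:-→d14:-→d15:-→d16:-→d17:-→d18:-→d19:-→d20:-→d21:-→d22:-→d23:-→d24:-→d25:-→d26:-→d27:-→d28:-→d29:-→d30:-→d31:-→d32:H6 -> H6
  lookup 159.1.134.237: bits 10011111 walk d0:H2→d1:-→d2:-→d3:-→d4:-→d5:-→d6:-→d7:-→d8:H4 -> H4
  add 159.229.33.208/28 -> H5 at depth 28
  lookup 159.2.72.60: bits 10011111 walk d0:H2→d1:-→d2:-→d3:-→d4:-→d5:-→d6:-→d7:-→d8:H4 -> H4
  lookup 196.54.167.175: bits 11000100001101101010011110101111 walk d0:H2→d1:-→d2:-→d3:-→d4:-→d5:-→d6:-→d7:-→d8:-→d9:-→d10:-→d11:-→d12:H2→d13:-→d14:-→d15:-→d16:-→d17:-→d18:-→d19:-→d20:-→d21:-→d22:-→d23:-→d24:-→d25:-→d26:-→d27:-→d28:-→d29:-→d30:-→d31:-→d32:H6 -> H6
  lookup 159.0.21.160: bits 10011111 walk d0:H2→d1:-→d2:-→d3:-→d4:-→d5:-→d6:-→d7:-→d8:H4 -> H4
  del 159.0.0.0/8 (clear depth 8)
  lookup 159.229.33.211: bits 1001111111100101001000011101 walk d0:H2→d1:-→d2:-→d3:-→d4:-→d5:-→d6:-→d7:-→d8:-→d9:-→d10:-→d11:-→d12:-→d13:-→d14:-→d15:-→d16:-→d17:-→d18:-→d19:-→d20:-→d21:-→d22:-→d23:-→d24:-→d25:-→d26:-→d27:-→d28:H5 -> H5
  add 196.54.167.0/24 -> H0 at depth 24

== LOOKUPS ==
["no-route","no-route","H6","no-route","H6","no-route","H2","H6","H6","H4","H4","H6","H4","H5"]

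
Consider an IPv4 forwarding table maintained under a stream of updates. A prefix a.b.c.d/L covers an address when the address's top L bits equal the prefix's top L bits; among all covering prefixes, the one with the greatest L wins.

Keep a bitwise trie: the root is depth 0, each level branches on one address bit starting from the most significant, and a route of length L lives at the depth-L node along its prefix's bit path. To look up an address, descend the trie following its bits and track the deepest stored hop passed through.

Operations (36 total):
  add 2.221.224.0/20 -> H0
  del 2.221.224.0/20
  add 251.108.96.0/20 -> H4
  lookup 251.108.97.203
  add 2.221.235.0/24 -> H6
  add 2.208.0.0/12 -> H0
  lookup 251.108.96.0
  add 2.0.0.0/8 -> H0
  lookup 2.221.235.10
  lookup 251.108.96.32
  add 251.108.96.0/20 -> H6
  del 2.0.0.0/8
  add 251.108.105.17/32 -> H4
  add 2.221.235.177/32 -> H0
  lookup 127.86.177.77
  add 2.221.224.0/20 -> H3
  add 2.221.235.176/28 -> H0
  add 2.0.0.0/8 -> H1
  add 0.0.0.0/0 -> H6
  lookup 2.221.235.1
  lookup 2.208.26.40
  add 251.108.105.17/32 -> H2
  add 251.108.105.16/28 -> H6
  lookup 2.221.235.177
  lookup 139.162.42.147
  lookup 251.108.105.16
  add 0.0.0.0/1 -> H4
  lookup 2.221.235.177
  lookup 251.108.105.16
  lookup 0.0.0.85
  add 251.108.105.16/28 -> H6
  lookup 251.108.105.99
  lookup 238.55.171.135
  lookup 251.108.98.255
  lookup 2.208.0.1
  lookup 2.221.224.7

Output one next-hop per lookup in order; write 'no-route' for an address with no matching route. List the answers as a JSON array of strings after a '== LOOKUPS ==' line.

Trace:
  + 2.221.224.0/20 (H0) depth=20
  del 2.221.224.0/20 (clear depth 20)
  + 251.108.96.0/20 (H4) depth=20
  ? 251.108.97.203  path d0:-→d1:-→d2:-→d3:-→d4:-→d5:-→d6:-→d7:-→d8:-→d9:-→d10:-→d11:-→d12:-→d13:-→d14:-→d15:-→d16:-→d17:-→d18:-→d19:-→d20:H4  best=H4
  + 2.221.235.0/24 (H6) depth=24
  + 2.208.0.0/12 (H0) depth=12
  ? 251.108.96.0  path d0:-→d1:-→d2:-→d3:-→d4:-→d5:-→d6:-→d7:-→d8:-→d9:-→d10:-→d11:-→d12:-→d13:-→d14:-→d15:-→d16:-→d17:-→d18:-→d19:-→d20:H4  best=H4
  + 2.0.0.0/8 (H0) depth=8
  ? 2.221.235.10  path d0:-→d1:-→d2:-→d3:-→d4:-→d5:-→d6:-→d7:-→d8:H0→d9:-→d10:-→d11:-→d12:H0→d13:-→d14:-→d15:-→d16:-→d17:-→d18:-→d19:-→d20:-→d21:-→d22:-→d23:-→d24:H6  best=H6
  ? 251.108.96.32  path d0:-→d1:-→d2:-→d3:-→d4:-→d5:-→d6:-→d7:-→d8:-→d9:-→d10:-→d11:-→d12:-→d13:-→d14:-→d15:-→d16:-→d17:-→d18:-→d19:-→d20:H4  best=H4
  + 251.108.96.0/20 (H6) depth=20
  del 2.0.0.0/8 (clear depth 8)
  + 251.108.105.17/32 (H4) depth=32
  + 2.221.235.177/32 (H0) depth=32
  ? 127.86.177.77  path d0:-→d1:-  best=no-route
  + 2.221.224.0/20 (H3) depth=20
  + 2.221.235.176/28 (H0) depth=28
  + 2.0.0.0/8 (H1) depth=8
  + 0.0.0.0/0 (H6) depth=0
  ? 2.221.235.1  path d0:H6→d1:-→d2:-→d3:-→d4:-→d5:-→d6:-→d7:-→d8:H1→d9:-→d10:-→d11:-→d12:H0→d13:-→d14:-→d15:-→d16:-→d17:-→d18:-→d19:-→d20:H3→d21:-→d22:-→d23:-→d24:H6  best=H6
  ? 2.208.26.40  path d0:H6→d1:-→d2:-→d3:-→d4:-→d5:-→d6:-→d7:-→d8:H1→d9:-→d10:-→d11:-→d12:H0  best=H0
  + 251.108.105.17/32 (H2) depth=32
  + 251.108.105.16/28 (H6) depth=28
  ? 2.221.235.177  path d0:H6→d1:-→d2:-→d3:-→d4:-→d5:-→d6:-→d7:-→d8:H1→d9:-→d10:-→d11:-→d12:H0→d13:-→d14:-→d15:-→d16:-→d17:-→d18:-→d19:-→d20:H3→d21:-→d22:-→d23:-→d24:H6→d25:-→d26:-→d27:-→d28:H0→d29:-→d30:-→d31:-→d32:H0  best=H0
  ? 139.162.42.147  path d0:H6→d1:-  best=H6
  ? 251.108.105.16  path d0:H6→d1:-→d2:-→d3:-→d4:-→d5:-→d6:-→d7:-→d8:-→d9:-→d10:-→d11:-→d12:-→d13:-→d14:-→d15:-→d16:-→d17:-→d18:-→d19:-→d20:H6→d21:-→d22:-→d23:-→d24:-→d25:-→d26:-→d27:-→d28:H6→d29:-→d30:-→d31:-  best=H6
  + 0.0.0.0/1 (H4) depth=1
  ? 2.221.235.177  path d0:H6→d1:H4→d2:-→d3:-→d4:-→d5:-→d6:-→d7:-→d8:H1→d9:-→d10:-→d11:-→d12:H0→d13:-→d14:-→d15:-→d16:-→d17:-→d18:-→d19:-→d20:H3→d21:-→d22:-→d23:-→d24:H6→d25:-→d26:-→d27:-→d28:H0→d29:-→d30:-→d31:-→d32:H0  best=H0
  ? 251.108.105.16  path d0:H6→d1:-→d2:-→d3:-→d4:-→d5:-→d6:-→d7:-→d8:-→d9:-→d10:-→d11:-→d12:-→d13:-→d14:-→d15:-→d16:-→d17:-→d18:-→d19:-→d20:H6→d21:-→d22:-→d23:-→d24:-→d25:-→d26:-→d27:-→d28:H6→d29:-→d30:-→d31:-  best=H6
  ? 0.0.0.85  path d0:H6→d1:H4→d2:-→d3:-→d4:-→d5:-→d6:-  best=H4
  + 251.108.105.16/28 (H6) depth=28
  ? 251.108.105.99  path d0:H6→d1:-→d2:-→d3:-→d4:-→d5:-→d6:-→d7:-→d8:-→d9:-→d10:-→d11:-→d12:-→d13:-→d14:-→d15:-→d16:-→d17:-→d18:-→d19:-→d20:H6→d21:-→d22:-→d23:-→d24:-→d25:-  best=H6
  ? 238.55.171.135  path d0:H6→d1:-→d2:-→d3:-  best=H6
  ? 251.108.98.255  path d0:H6→d1:-→d2:-→d3:-→d4:-→d5:-→d6:-→d7:-→d8:-→d9:-→d10:-→d11:-→d12:-→d13:-→d14:-→d15:-→d16:-→d17:-→d18:-→d19:-→d20:H6  best=H6
  ? 2.208.0.1  path d0:H6→d1:H4→d2:-→d3:-→d4:-→d5:-→d6:-→d7:-→d8:H1→d9:-→d10:-→d11:-→d12:H0  best=H0
  ? 2.221.224.7  path d0:H6→d1:H4→d2:-→d3:-→d4:-→d5:-→d6:-→d7:-→d8:H1→d9:-→d10:-→d11:-→d12:H0→d13:-→d14:-→d15:-→d16:-→d17:-→d18:-→d19:-→d20:H3  best=H3

== LOOKUPS ==
["H4","H4","H6","H4","no-route","H6","H0","H0","H6","H6","H0","H6","H4","H6","H6","H6","H0","H3"]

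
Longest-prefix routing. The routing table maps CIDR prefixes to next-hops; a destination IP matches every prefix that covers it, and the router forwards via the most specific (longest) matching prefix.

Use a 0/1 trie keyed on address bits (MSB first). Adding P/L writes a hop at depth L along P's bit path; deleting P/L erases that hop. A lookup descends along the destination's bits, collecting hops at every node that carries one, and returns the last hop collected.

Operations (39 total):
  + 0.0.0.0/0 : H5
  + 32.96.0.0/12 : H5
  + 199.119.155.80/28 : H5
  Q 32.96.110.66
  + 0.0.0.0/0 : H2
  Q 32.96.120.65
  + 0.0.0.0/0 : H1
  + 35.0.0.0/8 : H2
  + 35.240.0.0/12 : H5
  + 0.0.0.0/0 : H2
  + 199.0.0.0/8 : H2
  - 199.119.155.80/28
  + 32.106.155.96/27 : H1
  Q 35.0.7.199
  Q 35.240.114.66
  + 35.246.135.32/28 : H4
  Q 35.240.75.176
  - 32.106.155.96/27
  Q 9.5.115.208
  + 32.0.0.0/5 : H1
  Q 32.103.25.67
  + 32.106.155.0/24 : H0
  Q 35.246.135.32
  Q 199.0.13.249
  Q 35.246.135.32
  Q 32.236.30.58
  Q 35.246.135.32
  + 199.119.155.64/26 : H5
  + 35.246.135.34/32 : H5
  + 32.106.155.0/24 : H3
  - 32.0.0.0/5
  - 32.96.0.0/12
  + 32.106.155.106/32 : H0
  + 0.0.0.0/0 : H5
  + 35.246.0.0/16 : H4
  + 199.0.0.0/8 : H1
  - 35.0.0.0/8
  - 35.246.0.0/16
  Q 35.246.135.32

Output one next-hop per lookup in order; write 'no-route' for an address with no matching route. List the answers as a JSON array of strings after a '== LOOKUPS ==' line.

Process each operation:
  add 0.0.0.0/0 -> H5 at depth 0
  add 32.96.0.0/12 -> H5 at depth 12
  add 199.119.155.80/28 -> H5 at depth 28
  Q 32.96.110.66: descend 001000000110 ; hops seen [H5,H5] ; pick H5
  add 0.0.0.0/0 -> H2 at depth 0
  Q 32.96.120.65: descend 001000000110 ; hops seen [H2,H5] ; pick H5
  add 0.0.0.0/0 -> H1 at depth 0
  add 35.0.0.0/8 -> H2 at depth 8
  add 35.240.0.0/12 -> H5 at depth 12
  add 0.0.0.0/0 -> H2 at depth 0
  add 199.0.0.0/8 -> H2 at depth 8
  - 199.119.155.80/28 clear@28
  add 32.106.155.96/27 -> H1 at depth 27
  Q 35.0.7.199: descend 00100011 ; hops seen [H2,H2] ; pick H2
  Q 35.240.114.66: descend 001000111111 ; hops seen [H2,H2,H5] ; pick H5
  add 35.246.135.32/28 -> H4 at depth 28
  Q 35.240.75.176: descend 0010001111110 ; hops seen [H2,H2,H5] ; pick H5
  - 32.106.155.96/27 clear@27
  Q 9.5.115.208: descend 00 ; hops seen [H2] ; pick H2
  add 32.0.0.0/5 -> H1 at depth 5
  Q 32.103.25.67: descend 001000000110 ; hops seen [H2,H1,H5] ; pick H5
  add 32.106.155.0/24 -> H0 at depth 24
  Q 35.246.135.32: descend 0010001111110110100001110010 ; hops seen [H2,H1,H2,H5,H4] ; pick H4
  Q 199.0.13.249: descend 110001110 ; hops seen [H2,H2] ; pick H2
  Q 35.246.135.32: descend 0010001111110110100001110010 ; hops seen [H2,H1,H2,H5,H4] ; pick H4
  Q 32.236.30.58: descend 00100000 ; hops seen [H2,H1] ; pick H1
  Q 35.246.135.32: descend 0010001111110110100001110010 ; hops seen [H2,H1,H2,H5,H4] ; pick H4
  add 199.119.155.64/26 -> H5 at depth 26
  add 35.246.135.34/32 -> H5 at depth 32
  add 32.106.155.0/24 -> H3 at depth 24
  - 32.0.0.0/5 clear@5
  - 32.96.0.0/12 clear@12
  add 32.106.155.106/32 -> H0 at depth 32
  add 0.0.0.0/0 -> H5 at depth 0
  add 35.246.0.0/16 -> H4 at depth 16
  add 199.0.0.0/8 -> H1 at depth 8
  - 35.0.0.0/8 clear@8
  - 35.246.0.0/16 clear@16
  Q 35.246.135.32: descend 001000111111011010000111001000 ; hops seen [H5,H5,H4] ; pick H4

== LOOKUPS ==
["H5","H5","H2","H5","H5","H2","H5","H4","H2","H4","H1","H4","H4"]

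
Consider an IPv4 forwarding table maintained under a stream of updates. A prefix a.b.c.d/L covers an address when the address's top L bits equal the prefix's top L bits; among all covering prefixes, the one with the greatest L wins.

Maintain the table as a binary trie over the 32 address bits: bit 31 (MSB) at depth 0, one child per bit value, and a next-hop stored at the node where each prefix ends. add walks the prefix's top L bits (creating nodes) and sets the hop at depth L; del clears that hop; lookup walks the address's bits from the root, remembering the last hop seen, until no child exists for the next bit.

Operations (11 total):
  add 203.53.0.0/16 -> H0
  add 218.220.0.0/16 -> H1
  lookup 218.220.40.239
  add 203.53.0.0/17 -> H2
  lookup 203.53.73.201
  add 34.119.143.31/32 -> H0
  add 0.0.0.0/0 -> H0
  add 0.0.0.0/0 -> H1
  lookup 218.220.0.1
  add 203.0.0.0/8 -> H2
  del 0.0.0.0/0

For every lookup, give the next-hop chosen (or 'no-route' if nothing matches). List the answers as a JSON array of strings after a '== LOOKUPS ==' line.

Process each operation:
  + 203.53.0.0/16 (H0) depth=16
  + 218.220.0.0/16 (H1) depth=16
  lookup 218.220.40.239: bits 1101101011011100 walk d0:-→d1:-→d2:-→d3:-→d4:-→d5:-→d6:-→d7:-→d8:-→d9:-→d10:-→d11:-→d12:-→d13:-→d14:-→d15:-→d16:H1 -> H1
  + 203.53.0.0/17 (H2) depth=17
  lookup 203.53.73.201: bits 11001011001101010 walk d0:-→d1:-→d2:-→d3:-→d4:-→d5:-→d6:-→d7:-→d8:-→d9:-→d10:-→d11:-→d12:-→d13:-→d14:-→d15:-→d16:H0→d17:H2 -> H2
  + 34.119.143.31/32 (H0) depth=32
  + 0.0.0.0/0 (H0) depth=0
  + 0.0.0.0/0 (H1) depth=0
  lookup 218.220.0.1: bits 1101101011011100 walk d0:H1→d1:-→d2:-→d3:-→d4:-→d5:-→d6:-→d7:-→d8:-→d9:-→d10:-→d11:-→d12:-→d13:-→d14:-→d15:-→d16:H1 -> H1
  + 203.0.0.0/8 (H2) depth=8
  del 0.0.0.0/0 (clear depth 0)

== LOOKUPS ==
["H1","H2","H1"]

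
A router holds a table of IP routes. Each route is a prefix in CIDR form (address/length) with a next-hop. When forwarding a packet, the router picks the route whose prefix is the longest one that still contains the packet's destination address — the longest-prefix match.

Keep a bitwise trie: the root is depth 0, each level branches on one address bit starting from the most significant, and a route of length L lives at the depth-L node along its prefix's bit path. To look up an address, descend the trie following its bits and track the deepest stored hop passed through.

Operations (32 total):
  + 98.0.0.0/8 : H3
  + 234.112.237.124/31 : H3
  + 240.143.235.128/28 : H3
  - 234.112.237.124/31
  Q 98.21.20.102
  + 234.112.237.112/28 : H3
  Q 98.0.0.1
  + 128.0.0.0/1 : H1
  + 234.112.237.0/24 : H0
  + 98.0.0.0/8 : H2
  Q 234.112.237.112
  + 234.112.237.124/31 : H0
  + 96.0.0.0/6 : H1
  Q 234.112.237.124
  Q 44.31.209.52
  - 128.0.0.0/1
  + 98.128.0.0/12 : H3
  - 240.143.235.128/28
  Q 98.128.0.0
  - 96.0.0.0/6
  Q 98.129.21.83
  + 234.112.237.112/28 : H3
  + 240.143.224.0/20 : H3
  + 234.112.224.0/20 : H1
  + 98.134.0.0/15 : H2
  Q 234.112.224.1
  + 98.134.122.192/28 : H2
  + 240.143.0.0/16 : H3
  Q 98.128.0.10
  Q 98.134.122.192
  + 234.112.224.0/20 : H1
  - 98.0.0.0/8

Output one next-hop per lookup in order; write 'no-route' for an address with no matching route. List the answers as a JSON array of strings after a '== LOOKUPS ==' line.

Trace:
  add 98.0.0.0/8 -> H3 at depth 8
  add 234.112.237.124/31 -> H3 at depth 31
  add 240.143.235.128/28 -> H3 at depth 28
  del 234.112.237.124/31 (clear depth 31)
  ? 98.21.20.102  path d0:-→d1:-→d2:-→d3:-→d4:-→d5:-→d6:-→d7:-→d8:H3  best=H3
  add 234.112.237.112/28 -> H3 at depth 28
  ? 98.0.0.1  path d0:-→d1:-→d2:-→d3:-→d4:-→d5:-→d6:-→d7:-→d8:H3  best=H3
  add 128.0.0.0/1 -> H1 at depth 1
  add 234.112.237.0/24 -> H0 at depth 24
  add 98.0.0.0/8 -> H2 at depth 8
  ? 234.112.237.112  path d0:-→d1:H1→d2:-→d3:-→d4:-→d5:-→d6:-→d7:-→d8:-→d9:-→d10:-→d11:-→d12:-→d13:-→d14:-→d15:-→d16:-→d17:-→d18:-→d19:-→d20:-→d21:-→d22:-→d23:-→d24:H0→d25:-→d26:-→d27:-→d28:H3  best=H3
  add 234.112.237.124/31 -> H0 at depth 31
  add 96.0.0.0/6 -> H1 at depth 6
  ? 234.112.237.124  path d0:-→d1:H1→d2:-→d3:-→d4:-→d5:-→d6:-→d7:-→d8:-→d9:-→d10:-→d11:-→d12:-→d13:-→d14:-→d15:-→d16:-→d17:-→d18:-→d19:-→d20:-→d21:-→d22:-→d23:-→d24:H0→d25:-→d26:-→d27:-→d28:H3→d29:-→d30:-→d31:H0  best=H0
  ? 44.31.209.52  path d0:-→d1:-  best=no-route
  del 128.0.0.0/1 (clear depth 1)
  add 98.128.0.0/12 -> H3 at depth 12
  del 240.143.235.128/28 (clear depth 28)
  ? 98.128.0.0  path d0:-→d1:-→d2:-→d3:-→d4:-→d5:-→d6:H1→d7:-→d8:H2→d9:-→d10:-→d11:-→d12:H3  best=H3
  del 96.0.0.0/6 (clear depth 6)
  ? 98.129.21.83  path d0:-→d1:-→d2:-→d3:-→d4:-→d5:-→d6:-→d7:-→d8:H2→d9:-→d10:-→d11:-→d12:H3  best=H3
  add 234.112.237.112/28 -> H3 at depth 28
  add 240.143.224.0/20 -> H3 at depth 20
  add 234.112.224.0/20 -> H1 at depth 20
  add 98.134.0.0/15 -> H2 at depth 15
  ? 234.112.224.1  path d0:-→d1:-→d2:-→d3:-→d4:-→d5:-→d6:-→d7:-→d8:-→d9:-→d10:-→d11:-→d12:-→d13:-→d14:-→d15:-→d16:-→d17:-→d18:-→d19:-→d20:H1  best=H1
  add 98.134.122.192/28 -> H2 at depth 28
  add 240.143.0.0/16 -> H3 at depth 16
  ? 98.128.0.10  path d0:-→d1:-→d2:-→d3:-→d4:-→d5:-→d6:-→d7:-→d8:H2→d9:-→d10:-→d11:-→d12:H3→d13:-  best=H3
  ? 98.134.122.192  path d0:-→d1:-→d2:-→d3:-→d4:-→d5:-→d6:-→d7:-→d8:H2→d9:-→d10:-→d11:-→d12:H3→d13:-→d14:-→d15:H2→d16:-→d17:-→d18:-→d19:-→d20:-→d21:-→d22:-→d23:-→d24:-→d25:-→d26:-→d27:-→d28:H2  best=H2
  add 234.112.224.0/20 -> H1 at depth 20
  del 98.0.0.0/8 (clear depth 8)

== LOOKUPS ==
["H3","H3","H3","H0","no-route","H3","H3","H1","H3","H2"]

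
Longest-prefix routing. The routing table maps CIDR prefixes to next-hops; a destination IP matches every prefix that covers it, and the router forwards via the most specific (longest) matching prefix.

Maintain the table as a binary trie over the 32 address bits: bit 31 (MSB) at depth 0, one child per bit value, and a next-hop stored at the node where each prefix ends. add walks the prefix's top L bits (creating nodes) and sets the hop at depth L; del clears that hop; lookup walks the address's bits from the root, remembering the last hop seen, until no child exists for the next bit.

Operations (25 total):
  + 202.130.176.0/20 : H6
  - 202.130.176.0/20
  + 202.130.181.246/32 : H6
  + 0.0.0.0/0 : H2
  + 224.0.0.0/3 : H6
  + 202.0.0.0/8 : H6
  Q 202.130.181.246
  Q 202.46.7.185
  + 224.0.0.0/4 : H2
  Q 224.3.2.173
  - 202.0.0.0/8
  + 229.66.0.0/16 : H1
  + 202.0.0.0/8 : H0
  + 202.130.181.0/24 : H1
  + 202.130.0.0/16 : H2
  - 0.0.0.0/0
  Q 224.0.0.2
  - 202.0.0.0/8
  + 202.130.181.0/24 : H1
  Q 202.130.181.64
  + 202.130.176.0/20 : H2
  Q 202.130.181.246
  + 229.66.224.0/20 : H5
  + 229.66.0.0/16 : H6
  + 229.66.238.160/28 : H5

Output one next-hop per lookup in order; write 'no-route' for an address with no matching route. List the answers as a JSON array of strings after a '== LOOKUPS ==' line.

Trace:
  add 202.130.176.0/20 -> H6 at depth 20
  del 202.130.176.0/20 (clear depth 20)
  add 202.130.181.246/32 -> H6 at depth 32
  add 0.0.0.0/0 -> H2 at depth 0
  add 224.0.0.0/3 -> H6 at depth 3
  add 202.0.0.0/8 -> H6 at depth 8
  ? 202.130.181.246  path d0:H2→d1:-→d2:-→d3:-→d4:-→d5:-→d6:-→d7:-→d8:H6→d9:-→d10:-→d11:-→d12:-→d13:-→d14:-→d15:-→d16:-→d17:-→d18:-→d19:-→d20:-→d21:-→d22:-→d23:-→d24:-→d25:-→d26:-→d27:-→d28:-→d29:-→d30:-→d31:-→d32:H6  best=H6
  ? 202.46.7.185  path d0:H2→d1:-→d2:-→d3:-→d4:-→d5:-→d6:-→d7:-→d8:H6  best=H6
  add 224.0.0.0/4 -> H2 at depth 4
  ? 224.3.2.173  path d0:H2→d1:-→d2:-→d3:H6→d4:H2  best=H2
  del 202.0.0.0/8 (clear depth 8)
  add 229.66.0.0/16 -> H1 at depth 16
  add 202.0.0.0/8 -> H0 at depth 8
  add 202.130.181.0/24 -> H1 at depth 24
  add 202.130.0.0/16 -> H2 at depth 16
  del 0.0.0.0/0 (clear depth 0)
  ? 224.0.0.2  path d0:-→d1:-→d2:-→d3:H6→d4:H2→d5:-  best=H2
  del 202.0.0.0/8 (clear depth 8)
  add 202.130.181.0/24 -> H1 at depth 24
  ? 202.130.181.64  path d0:-→d1:-→d2:-→d3:-→d4:-→d5:-→d6:-→d7:-→d8:-→d9:-→d10:-→d11:-→d12:-→d13:-→d14:-→d15:-→d16:H2→d17:-→d18:-→d19:-→d20:-→d21:-→d22:-→d23:-→d24:H1  best=H1
  add 202.130.176.0/20 -> H2 at depth 20
  ? 202.130.181.246  path d0:-→d1:-→d2:-→d3:-→d4:-→d5:-→d6:-→d7:-→d8:-→d9:-→d10:-→d11:-→d12:-→d13:-→d14:-→d15:-→d16:H2→d17:-→d18:-→d19:-→d20:H2→d21:-→d22:-→d23:-→d24:H1→d25:-→d26:-→d27:-→d28:-→d29:-→d30:-→d31:-→d32:H6  best=H6
  add 229.66.224.0/20 -> H5 at depth 20
  add 229.66.0.0/16 -> H6 at depth 16
  add 229.66.238.160/28 -> H5 at depth 28

== LOOKUPS ==
["H6","H6","H2","H2","H1","H6"]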